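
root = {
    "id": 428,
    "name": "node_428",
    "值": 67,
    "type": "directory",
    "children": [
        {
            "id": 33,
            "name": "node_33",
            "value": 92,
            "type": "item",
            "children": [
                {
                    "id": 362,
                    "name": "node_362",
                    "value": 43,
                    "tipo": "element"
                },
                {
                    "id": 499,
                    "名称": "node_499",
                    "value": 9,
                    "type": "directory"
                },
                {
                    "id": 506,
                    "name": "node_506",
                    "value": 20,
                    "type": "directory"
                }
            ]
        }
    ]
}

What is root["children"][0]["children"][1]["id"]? 499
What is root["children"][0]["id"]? 33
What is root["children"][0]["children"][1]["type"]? "directory"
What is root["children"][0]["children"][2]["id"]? 506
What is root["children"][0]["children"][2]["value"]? 20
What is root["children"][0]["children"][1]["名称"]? "node_499"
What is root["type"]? "directory"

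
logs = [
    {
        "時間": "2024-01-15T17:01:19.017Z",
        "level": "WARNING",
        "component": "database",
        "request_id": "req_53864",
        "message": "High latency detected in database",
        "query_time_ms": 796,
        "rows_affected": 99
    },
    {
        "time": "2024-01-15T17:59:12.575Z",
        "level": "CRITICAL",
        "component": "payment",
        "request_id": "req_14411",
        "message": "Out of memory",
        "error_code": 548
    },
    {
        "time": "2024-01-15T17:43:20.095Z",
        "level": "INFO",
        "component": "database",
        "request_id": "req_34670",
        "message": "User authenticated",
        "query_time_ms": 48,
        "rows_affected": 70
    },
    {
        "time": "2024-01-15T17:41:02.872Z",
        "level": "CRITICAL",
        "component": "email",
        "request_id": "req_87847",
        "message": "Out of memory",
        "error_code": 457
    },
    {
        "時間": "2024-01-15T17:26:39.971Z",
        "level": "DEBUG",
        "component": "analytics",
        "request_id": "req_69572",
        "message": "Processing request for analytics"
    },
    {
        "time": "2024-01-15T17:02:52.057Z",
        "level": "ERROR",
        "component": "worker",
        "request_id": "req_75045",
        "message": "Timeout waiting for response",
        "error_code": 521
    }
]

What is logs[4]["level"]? "DEBUG"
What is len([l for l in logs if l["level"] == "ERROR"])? 1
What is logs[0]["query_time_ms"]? 796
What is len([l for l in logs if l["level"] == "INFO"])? 1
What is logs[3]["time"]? "2024-01-15T17:41:02.872Z"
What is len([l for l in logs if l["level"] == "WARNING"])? 1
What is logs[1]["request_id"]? "req_14411"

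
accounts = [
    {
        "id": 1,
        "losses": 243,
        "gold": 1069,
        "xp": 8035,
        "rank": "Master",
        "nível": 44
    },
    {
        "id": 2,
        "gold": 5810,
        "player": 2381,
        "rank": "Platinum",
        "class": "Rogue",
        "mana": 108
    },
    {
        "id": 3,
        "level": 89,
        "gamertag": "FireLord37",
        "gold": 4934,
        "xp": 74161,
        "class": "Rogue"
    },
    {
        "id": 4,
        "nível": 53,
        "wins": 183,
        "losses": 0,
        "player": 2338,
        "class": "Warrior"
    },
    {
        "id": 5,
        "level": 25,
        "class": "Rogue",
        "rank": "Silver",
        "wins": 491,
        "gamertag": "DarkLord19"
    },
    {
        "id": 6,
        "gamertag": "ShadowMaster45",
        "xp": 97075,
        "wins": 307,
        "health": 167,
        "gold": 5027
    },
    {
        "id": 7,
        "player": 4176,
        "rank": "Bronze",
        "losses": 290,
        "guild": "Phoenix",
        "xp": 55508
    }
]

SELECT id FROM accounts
[1, 2, 3, 4, 5, 6, 7]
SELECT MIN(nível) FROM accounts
44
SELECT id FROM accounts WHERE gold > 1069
[2, 3, 6]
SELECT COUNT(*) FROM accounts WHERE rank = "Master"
1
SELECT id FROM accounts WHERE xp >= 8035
[1, 3, 6, 7]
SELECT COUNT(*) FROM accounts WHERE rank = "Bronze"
1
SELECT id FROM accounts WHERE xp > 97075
[]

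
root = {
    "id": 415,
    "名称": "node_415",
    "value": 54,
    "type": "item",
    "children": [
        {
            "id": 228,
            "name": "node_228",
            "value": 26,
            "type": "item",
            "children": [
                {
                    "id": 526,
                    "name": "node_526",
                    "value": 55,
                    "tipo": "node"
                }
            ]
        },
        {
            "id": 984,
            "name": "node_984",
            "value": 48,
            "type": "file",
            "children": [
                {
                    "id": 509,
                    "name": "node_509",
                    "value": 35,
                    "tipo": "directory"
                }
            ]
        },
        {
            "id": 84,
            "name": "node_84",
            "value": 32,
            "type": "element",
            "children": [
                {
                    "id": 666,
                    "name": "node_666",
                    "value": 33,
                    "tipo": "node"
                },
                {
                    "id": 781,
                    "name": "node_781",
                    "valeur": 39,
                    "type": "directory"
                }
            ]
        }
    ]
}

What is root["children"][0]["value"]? 26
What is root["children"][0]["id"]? 228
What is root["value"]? 54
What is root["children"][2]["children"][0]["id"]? 666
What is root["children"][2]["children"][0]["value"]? 33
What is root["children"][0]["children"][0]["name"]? "node_526"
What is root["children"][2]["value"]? 32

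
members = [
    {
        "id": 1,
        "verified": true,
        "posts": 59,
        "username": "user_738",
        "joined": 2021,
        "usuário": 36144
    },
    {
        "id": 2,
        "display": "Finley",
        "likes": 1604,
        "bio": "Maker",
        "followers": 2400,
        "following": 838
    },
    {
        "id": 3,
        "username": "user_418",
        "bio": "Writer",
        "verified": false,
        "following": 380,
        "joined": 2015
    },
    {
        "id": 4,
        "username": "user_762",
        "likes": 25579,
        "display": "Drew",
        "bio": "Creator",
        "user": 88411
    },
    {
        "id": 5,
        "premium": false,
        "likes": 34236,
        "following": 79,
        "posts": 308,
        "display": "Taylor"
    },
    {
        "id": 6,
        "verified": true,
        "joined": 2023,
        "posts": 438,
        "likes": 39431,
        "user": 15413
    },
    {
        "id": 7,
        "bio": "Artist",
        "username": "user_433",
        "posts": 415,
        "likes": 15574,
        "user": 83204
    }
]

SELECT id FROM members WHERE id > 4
[5, 6, 7]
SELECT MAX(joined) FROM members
2023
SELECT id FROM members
[1, 2, 3, 4, 5, 6, 7]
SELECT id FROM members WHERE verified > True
[]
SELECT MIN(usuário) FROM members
36144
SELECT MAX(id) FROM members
7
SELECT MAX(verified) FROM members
True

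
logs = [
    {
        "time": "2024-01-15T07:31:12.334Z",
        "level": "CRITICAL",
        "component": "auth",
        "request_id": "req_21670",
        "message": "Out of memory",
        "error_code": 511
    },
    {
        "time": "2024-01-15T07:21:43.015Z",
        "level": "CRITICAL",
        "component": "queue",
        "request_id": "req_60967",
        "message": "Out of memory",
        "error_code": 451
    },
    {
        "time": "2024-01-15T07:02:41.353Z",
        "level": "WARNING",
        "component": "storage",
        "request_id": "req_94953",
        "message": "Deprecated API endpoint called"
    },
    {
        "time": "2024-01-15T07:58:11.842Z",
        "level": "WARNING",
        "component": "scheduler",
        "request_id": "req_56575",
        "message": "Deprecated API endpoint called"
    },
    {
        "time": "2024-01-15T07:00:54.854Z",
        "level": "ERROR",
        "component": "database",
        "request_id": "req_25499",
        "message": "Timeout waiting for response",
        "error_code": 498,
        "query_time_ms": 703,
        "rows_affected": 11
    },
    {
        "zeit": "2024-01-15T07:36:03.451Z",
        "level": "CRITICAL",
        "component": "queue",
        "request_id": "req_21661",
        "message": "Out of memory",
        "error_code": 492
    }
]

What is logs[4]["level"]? "ERROR"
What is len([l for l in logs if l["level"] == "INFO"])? 0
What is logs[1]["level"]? "CRITICAL"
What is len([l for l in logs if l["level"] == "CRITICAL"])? 3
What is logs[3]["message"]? "Deprecated API endpoint called"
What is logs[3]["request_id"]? "req_56575"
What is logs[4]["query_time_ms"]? 703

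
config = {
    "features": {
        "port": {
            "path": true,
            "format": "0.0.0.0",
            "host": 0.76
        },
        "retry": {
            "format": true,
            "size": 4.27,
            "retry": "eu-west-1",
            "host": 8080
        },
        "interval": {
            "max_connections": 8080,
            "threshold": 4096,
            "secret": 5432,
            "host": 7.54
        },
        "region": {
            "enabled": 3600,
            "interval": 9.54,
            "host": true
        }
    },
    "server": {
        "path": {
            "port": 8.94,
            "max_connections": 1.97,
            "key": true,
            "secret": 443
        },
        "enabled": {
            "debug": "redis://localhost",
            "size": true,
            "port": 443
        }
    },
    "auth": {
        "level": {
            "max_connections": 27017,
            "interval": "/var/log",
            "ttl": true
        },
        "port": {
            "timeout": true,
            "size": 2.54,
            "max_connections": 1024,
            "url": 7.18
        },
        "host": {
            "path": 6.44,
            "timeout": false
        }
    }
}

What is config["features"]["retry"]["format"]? True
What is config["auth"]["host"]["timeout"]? False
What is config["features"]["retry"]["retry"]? "eu-west-1"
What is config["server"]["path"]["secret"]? 443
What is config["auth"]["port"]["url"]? 7.18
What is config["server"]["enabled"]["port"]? 443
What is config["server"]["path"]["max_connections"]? 1.97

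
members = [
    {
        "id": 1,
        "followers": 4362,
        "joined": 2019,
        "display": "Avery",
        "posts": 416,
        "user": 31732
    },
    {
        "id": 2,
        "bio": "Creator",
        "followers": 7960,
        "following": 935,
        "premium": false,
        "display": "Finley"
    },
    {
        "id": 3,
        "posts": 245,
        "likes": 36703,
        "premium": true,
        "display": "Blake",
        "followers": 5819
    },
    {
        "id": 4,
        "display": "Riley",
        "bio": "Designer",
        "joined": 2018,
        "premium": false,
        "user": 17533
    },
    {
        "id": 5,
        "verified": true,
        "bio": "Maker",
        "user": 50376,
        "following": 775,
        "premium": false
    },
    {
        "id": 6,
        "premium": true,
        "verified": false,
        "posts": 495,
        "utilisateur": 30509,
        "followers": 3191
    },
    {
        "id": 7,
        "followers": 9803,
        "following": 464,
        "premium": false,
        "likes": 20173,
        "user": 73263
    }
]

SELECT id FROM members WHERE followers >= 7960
[2, 7]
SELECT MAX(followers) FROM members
9803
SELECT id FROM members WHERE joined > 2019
[]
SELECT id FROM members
[1, 2, 3, 4, 5, 6, 7]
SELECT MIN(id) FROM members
1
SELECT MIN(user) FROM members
17533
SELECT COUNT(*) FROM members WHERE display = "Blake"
1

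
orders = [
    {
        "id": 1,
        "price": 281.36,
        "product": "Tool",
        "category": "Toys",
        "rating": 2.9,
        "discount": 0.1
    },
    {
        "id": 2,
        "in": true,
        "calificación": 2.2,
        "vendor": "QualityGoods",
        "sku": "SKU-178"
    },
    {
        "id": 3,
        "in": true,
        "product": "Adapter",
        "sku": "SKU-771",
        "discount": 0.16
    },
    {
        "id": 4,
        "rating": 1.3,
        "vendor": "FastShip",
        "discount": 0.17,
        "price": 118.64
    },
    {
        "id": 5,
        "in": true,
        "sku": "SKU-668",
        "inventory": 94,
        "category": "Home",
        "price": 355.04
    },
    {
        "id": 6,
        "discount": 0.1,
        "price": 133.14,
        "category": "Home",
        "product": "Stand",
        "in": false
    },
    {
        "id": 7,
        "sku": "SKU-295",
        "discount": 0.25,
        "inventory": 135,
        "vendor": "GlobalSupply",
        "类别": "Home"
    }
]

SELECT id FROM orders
[1, 2, 3, 4, 5, 6, 7]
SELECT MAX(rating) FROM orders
2.9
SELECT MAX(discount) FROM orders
0.25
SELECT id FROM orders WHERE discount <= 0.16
[1, 3, 6]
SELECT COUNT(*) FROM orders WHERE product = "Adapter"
1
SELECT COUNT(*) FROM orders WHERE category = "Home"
2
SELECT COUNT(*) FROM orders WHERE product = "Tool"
1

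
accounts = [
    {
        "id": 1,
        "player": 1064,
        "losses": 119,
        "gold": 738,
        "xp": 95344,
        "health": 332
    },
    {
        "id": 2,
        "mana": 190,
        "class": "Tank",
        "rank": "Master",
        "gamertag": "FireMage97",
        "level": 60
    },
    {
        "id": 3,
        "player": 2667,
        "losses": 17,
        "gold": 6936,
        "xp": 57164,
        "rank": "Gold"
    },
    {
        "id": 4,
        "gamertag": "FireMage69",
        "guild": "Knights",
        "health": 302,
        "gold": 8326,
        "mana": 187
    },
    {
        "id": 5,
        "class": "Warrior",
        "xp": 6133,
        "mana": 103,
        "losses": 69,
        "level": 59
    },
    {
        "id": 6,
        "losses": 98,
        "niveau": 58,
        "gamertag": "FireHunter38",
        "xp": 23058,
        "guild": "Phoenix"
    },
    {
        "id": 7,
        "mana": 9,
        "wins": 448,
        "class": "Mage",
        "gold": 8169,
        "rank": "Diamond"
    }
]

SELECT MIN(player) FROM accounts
1064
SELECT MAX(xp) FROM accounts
95344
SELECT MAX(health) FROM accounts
332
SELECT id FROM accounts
[1, 2, 3, 4, 5, 6, 7]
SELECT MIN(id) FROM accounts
1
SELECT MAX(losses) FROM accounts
119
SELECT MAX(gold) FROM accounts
8326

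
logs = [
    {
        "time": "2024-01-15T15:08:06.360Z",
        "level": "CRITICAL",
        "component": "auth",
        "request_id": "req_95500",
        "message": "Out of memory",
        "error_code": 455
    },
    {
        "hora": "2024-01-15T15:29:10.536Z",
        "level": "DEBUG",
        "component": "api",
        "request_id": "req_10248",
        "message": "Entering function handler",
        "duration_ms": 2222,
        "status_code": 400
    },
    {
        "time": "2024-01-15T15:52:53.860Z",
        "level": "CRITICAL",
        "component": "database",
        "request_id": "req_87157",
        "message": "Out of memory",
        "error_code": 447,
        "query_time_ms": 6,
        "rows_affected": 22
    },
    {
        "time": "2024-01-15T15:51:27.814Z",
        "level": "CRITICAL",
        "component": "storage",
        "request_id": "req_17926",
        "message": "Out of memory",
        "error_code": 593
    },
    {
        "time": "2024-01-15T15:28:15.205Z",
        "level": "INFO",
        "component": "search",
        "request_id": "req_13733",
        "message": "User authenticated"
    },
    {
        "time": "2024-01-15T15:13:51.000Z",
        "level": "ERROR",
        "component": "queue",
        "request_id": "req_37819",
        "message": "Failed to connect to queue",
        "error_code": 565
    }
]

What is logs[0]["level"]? "CRITICAL"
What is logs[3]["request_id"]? "req_17926"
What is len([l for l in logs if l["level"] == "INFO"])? 1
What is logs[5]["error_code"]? 565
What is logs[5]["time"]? "2024-01-15T15:13:51.000Z"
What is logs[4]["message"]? "User authenticated"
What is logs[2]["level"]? "CRITICAL"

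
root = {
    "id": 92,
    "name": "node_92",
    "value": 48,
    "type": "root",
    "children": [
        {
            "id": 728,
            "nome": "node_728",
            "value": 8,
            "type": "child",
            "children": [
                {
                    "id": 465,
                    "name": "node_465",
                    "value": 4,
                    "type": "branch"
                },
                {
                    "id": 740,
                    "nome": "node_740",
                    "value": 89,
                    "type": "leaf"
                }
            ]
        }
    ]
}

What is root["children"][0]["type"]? "child"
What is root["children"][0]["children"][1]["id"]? 740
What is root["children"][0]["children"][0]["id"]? 465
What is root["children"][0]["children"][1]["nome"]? "node_740"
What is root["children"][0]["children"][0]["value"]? 4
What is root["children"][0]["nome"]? "node_728"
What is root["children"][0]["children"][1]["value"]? 89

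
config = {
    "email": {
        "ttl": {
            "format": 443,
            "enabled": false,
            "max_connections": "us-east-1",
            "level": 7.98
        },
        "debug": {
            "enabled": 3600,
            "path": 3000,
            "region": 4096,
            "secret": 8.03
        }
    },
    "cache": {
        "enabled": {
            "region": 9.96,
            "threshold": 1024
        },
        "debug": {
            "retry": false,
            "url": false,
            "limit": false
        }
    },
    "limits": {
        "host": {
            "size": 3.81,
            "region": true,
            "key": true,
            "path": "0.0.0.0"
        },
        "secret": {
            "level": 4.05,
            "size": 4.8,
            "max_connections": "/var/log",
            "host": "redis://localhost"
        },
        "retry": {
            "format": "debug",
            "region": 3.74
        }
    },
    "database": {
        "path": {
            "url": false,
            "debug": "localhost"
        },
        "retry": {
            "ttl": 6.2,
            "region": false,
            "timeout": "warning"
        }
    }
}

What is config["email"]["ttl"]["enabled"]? False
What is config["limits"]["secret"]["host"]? "redis://localhost"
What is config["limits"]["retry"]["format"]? "debug"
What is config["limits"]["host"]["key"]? True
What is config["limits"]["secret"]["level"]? 4.05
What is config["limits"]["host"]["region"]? True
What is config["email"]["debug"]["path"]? 3000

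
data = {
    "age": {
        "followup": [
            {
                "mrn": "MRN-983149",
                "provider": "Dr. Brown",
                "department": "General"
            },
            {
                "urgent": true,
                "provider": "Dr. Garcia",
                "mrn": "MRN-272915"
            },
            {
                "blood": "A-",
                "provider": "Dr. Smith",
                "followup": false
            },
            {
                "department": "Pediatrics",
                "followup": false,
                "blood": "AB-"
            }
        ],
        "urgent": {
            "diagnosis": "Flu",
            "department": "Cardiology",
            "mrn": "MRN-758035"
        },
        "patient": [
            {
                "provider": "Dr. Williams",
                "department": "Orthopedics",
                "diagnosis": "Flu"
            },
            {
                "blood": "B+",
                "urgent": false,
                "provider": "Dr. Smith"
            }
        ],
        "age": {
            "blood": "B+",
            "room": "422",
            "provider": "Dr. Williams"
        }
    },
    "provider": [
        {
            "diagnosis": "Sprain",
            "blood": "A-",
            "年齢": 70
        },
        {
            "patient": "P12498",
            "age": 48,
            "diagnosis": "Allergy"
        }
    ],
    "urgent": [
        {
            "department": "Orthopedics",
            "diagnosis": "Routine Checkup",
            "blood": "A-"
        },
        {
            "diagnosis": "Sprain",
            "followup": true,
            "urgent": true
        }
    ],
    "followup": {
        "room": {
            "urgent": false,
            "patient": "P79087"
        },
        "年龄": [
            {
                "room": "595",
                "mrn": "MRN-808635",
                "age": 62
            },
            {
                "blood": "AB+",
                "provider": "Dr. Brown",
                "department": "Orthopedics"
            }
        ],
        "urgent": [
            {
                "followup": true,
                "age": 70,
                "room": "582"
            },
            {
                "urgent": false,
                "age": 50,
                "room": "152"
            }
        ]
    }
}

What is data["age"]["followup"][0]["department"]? "General"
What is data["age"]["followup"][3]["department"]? "Pediatrics"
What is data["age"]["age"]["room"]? "422"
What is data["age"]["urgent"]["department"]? "Cardiology"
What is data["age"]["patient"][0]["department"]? "Orthopedics"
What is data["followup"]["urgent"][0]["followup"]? True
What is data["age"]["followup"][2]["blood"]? "A-"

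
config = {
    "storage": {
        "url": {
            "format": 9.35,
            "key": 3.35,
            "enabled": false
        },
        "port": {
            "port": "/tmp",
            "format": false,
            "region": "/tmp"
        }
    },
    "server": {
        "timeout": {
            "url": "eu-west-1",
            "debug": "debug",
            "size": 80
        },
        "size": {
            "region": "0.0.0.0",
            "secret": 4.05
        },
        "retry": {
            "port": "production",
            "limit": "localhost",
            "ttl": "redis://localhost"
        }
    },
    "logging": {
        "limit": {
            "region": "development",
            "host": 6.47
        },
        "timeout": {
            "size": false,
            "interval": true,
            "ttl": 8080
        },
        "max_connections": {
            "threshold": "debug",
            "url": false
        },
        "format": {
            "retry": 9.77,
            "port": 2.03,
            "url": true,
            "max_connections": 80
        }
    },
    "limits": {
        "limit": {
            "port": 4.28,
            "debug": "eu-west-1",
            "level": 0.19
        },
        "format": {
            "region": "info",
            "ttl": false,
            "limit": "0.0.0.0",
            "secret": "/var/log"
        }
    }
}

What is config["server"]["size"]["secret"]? 4.05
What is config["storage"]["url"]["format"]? 9.35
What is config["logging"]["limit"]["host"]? 6.47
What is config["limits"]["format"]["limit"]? "0.0.0.0"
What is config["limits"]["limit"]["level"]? 0.19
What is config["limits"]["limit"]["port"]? 4.28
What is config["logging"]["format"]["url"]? True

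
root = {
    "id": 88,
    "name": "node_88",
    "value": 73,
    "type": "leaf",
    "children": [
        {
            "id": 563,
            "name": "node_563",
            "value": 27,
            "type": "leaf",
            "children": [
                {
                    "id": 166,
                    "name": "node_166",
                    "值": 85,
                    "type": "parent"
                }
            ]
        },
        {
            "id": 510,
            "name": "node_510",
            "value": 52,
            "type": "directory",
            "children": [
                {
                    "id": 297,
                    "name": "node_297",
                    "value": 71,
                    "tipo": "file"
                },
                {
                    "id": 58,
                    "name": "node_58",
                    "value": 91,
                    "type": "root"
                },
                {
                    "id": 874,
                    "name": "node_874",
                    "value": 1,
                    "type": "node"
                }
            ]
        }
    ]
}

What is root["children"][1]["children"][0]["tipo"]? "file"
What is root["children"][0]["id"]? 563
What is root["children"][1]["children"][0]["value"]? 71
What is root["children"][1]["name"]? "node_510"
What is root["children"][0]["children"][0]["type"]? "parent"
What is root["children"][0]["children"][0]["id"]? 166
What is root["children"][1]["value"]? 52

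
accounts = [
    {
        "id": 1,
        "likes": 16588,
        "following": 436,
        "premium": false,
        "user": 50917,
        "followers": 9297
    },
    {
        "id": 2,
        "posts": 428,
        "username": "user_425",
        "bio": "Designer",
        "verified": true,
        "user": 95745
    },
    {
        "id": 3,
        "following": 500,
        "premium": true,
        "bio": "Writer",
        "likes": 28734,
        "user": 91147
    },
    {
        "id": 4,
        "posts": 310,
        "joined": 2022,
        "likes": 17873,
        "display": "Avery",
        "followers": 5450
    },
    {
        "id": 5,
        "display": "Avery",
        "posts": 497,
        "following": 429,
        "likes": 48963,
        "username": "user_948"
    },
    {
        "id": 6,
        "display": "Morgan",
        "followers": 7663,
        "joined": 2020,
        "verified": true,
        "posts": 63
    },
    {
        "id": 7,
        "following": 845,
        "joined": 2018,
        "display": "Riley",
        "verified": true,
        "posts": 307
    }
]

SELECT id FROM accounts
[1, 2, 3, 4, 5, 6, 7]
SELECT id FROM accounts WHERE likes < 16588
[]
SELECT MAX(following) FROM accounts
845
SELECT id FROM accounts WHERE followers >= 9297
[1]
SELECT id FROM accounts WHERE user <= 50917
[1]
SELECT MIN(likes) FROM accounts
16588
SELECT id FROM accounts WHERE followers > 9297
[]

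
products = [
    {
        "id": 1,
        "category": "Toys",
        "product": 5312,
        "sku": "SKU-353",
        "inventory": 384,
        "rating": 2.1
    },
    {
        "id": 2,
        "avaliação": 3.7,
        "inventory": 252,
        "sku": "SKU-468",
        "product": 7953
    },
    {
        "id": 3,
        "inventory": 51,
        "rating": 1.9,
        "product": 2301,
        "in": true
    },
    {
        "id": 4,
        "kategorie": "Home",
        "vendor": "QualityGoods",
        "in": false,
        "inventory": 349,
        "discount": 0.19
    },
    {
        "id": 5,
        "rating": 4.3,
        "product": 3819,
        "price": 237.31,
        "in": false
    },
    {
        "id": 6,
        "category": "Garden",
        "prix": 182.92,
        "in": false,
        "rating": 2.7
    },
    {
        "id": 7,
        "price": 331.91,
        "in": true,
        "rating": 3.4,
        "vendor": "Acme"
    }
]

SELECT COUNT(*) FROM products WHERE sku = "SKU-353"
1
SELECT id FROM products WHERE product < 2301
[]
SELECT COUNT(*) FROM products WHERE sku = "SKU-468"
1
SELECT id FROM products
[1, 2, 3, 4, 5, 6, 7]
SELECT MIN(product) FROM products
2301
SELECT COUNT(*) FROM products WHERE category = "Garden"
1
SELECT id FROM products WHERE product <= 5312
[1, 3, 5]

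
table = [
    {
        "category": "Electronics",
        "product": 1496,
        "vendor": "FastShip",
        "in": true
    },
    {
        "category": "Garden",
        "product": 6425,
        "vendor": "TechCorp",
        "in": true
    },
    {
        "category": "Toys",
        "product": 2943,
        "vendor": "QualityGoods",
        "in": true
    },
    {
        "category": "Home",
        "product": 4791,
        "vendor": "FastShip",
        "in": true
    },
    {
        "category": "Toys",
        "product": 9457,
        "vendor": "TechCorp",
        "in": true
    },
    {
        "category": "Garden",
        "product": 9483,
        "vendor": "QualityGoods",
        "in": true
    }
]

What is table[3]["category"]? "Home"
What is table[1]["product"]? 6425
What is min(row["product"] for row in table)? 1496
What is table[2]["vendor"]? "QualityGoods"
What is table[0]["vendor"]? "FastShip"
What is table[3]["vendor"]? "FastShip"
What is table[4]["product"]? 9457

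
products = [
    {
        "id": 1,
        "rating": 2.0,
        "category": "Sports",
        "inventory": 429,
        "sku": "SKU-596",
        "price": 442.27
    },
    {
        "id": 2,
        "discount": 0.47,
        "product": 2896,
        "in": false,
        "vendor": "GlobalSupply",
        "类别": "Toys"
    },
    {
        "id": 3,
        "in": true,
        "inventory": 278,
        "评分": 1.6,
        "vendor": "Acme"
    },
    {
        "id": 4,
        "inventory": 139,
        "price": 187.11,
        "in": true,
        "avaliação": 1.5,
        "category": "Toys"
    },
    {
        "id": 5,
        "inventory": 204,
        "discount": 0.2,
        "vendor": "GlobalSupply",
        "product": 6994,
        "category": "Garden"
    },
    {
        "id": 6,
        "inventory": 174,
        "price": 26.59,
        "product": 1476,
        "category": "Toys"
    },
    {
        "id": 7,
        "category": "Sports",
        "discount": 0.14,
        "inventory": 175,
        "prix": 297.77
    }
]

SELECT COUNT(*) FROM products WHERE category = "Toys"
2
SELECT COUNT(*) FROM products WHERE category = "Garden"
1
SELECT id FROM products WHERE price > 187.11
[1]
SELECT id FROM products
[1, 2, 3, 4, 5, 6, 7]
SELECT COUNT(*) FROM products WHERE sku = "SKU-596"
1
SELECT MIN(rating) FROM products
2.0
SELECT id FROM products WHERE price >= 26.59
[1, 4, 6]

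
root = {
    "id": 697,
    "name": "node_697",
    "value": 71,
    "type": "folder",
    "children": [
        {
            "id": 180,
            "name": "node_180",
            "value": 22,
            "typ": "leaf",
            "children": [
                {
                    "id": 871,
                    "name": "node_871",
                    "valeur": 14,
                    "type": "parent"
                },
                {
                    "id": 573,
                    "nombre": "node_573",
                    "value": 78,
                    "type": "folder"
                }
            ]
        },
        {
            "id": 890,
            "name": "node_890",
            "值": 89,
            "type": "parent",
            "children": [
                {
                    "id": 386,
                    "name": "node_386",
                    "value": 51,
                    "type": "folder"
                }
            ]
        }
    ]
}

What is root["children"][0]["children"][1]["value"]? 78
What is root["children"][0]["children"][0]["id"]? 871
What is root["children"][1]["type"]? "parent"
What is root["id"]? 697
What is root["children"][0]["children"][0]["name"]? "node_871"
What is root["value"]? 71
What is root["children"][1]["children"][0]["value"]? 51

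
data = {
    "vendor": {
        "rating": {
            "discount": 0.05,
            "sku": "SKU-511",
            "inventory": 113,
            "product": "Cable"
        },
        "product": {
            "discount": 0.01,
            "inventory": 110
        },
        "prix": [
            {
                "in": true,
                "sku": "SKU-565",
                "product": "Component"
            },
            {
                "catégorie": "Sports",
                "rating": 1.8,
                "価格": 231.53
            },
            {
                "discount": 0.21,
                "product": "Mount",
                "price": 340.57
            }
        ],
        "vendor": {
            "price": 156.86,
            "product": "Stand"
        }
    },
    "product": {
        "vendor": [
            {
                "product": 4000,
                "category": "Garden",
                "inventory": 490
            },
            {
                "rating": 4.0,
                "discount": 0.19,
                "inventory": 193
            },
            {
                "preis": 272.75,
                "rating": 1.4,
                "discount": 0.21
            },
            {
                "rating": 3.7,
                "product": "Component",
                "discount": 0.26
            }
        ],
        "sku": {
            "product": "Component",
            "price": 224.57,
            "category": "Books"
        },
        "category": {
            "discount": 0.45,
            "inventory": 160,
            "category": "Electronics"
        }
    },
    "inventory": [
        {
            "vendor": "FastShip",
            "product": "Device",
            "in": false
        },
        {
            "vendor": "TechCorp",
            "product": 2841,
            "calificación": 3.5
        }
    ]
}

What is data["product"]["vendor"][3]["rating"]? 3.7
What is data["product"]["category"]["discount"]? 0.45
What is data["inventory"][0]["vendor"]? "FastShip"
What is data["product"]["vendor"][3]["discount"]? 0.26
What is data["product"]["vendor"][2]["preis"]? 272.75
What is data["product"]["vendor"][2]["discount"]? 0.21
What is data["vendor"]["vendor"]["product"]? "Stand"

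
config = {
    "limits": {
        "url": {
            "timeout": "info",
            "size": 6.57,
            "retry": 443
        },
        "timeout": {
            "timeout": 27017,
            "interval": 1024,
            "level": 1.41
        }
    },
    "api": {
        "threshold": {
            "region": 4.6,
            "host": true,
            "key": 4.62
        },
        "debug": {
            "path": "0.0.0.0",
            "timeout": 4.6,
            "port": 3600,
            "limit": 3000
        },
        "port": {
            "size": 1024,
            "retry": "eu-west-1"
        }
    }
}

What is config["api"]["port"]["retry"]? "eu-west-1"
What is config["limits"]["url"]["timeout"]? "info"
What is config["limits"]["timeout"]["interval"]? 1024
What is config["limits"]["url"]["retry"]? 443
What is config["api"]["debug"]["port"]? 3600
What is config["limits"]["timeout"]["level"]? 1.41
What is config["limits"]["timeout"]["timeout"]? 27017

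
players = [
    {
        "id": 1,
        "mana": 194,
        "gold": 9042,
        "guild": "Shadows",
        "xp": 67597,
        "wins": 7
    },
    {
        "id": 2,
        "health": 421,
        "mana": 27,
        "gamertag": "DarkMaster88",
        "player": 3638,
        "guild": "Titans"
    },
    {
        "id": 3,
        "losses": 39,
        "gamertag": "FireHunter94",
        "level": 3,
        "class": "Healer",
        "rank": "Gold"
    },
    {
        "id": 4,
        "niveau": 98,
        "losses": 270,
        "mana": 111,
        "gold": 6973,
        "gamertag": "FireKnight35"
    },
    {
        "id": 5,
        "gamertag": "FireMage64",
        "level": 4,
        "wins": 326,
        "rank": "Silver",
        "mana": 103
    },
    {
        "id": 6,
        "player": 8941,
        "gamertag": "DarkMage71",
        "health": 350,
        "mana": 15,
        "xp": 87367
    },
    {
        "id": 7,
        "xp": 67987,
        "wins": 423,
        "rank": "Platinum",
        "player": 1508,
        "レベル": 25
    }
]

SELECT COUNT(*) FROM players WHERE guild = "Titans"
1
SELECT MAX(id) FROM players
7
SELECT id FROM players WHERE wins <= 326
[1, 5]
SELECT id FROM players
[1, 2, 3, 4, 5, 6, 7]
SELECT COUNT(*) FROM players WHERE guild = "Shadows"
1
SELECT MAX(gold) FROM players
9042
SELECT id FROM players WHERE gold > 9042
[]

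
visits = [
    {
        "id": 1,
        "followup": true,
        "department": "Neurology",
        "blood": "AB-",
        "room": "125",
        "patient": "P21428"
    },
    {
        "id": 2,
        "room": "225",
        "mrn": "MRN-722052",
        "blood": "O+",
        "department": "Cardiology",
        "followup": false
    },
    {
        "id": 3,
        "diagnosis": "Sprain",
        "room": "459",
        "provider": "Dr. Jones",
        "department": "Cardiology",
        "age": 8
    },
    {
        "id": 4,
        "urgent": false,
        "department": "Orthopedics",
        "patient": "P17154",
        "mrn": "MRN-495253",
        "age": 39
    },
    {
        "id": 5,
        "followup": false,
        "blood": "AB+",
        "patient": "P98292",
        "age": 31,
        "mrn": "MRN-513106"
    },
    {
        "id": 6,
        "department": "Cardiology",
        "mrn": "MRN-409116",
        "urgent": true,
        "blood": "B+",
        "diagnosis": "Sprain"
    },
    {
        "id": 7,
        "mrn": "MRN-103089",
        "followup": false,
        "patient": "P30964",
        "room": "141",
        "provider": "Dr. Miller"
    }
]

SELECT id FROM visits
[1, 2, 3, 4, 5, 6, 7]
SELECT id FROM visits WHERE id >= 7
[7]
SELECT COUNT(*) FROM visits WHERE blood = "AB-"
1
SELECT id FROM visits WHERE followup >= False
[1, 2, 5, 7]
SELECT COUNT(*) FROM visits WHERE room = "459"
1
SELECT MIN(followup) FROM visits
False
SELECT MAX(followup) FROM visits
True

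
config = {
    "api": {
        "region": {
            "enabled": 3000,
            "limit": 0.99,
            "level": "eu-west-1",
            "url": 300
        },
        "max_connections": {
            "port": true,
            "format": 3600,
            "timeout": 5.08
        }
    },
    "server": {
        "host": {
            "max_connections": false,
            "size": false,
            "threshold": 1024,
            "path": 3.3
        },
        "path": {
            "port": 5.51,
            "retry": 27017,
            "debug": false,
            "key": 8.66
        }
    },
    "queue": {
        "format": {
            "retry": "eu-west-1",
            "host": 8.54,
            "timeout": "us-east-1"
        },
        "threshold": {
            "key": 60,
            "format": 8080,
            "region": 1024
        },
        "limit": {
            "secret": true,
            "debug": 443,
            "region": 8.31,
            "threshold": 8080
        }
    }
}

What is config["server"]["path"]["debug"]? False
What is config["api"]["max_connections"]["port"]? True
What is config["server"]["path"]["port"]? 5.51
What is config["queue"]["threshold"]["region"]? 1024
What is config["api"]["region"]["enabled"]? 3000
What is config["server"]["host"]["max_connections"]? False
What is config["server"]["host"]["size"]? False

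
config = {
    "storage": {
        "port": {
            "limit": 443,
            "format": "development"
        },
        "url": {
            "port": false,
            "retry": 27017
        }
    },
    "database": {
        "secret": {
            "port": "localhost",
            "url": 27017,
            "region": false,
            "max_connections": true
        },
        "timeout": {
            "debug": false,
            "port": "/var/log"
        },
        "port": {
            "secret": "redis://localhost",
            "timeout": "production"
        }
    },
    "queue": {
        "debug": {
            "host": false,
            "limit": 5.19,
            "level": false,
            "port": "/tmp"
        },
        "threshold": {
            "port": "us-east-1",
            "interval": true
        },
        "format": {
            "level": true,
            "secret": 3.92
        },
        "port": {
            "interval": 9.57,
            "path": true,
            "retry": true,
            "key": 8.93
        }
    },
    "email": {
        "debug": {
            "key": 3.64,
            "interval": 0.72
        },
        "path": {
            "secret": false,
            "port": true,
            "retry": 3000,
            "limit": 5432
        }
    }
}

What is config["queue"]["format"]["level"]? True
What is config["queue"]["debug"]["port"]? "/tmp"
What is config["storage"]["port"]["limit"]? 443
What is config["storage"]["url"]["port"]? False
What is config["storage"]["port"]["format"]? "development"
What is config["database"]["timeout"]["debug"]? False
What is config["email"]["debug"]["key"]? 3.64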